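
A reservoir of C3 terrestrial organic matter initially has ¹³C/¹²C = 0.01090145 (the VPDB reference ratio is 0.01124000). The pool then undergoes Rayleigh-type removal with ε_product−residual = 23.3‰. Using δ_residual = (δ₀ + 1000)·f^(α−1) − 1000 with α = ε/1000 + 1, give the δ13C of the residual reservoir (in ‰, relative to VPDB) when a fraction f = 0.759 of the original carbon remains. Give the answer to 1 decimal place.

δ₀ = (0.01090145/0.01124000 − 1)×1000 = (0.969880 − 1)×1000 = -30.120‰
α − 1 = ε/1000 = 0.0233
f^(α−1) = 0.759^(0.0233) = 0.993596
δ_res = (-30.120 + 1000) × 0.993596 − 1000 = 963.668 − 1000 = -36.33‰

-36.3‰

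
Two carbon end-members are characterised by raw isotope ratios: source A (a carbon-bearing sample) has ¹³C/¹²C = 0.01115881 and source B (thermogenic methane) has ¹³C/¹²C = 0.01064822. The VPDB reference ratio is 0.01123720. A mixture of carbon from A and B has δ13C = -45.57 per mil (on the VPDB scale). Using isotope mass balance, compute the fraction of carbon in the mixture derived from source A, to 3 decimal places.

δ_A = (0.01115881/0.01123720 − 1)×1000 = (0.993024 − 1)×1000 = -6.976 per mil
δ_B = (0.01064822/0.01123720 − 1)×1000 = (0.947587 − 1)×1000 = -52.413 per mil
f_A = (δ_mix − δ_B)/(δ_A − δ_B) = (-45.57 − (-52.413))/(-6.976 − (-52.413))
f_A = 6.843 / 45.437 = 0.1506

0.151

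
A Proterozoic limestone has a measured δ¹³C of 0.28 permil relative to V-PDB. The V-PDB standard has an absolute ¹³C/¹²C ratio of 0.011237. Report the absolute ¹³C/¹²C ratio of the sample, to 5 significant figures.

0.011240

R_sample = R_standard × (δ¹³C/1000 + 1)
R_sample = 0.011237 × (0.28/1000 + 1) = 0.011237 × 1.000280
R_sample = 0.0112401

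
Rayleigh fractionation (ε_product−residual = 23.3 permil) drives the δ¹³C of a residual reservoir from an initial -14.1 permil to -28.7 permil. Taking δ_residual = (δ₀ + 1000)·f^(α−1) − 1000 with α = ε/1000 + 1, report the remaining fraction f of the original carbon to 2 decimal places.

0.53

α − 1 = ε/1000 = 0.0233
(δ_res + 1000)/(δ₀ + 1000) = (-28.7 + 1000)/(-14.1 + 1000) = 971.3/985.9 = 0.985191
f = 0.985191^(1/0.0233) = exp(ln(0.985191)/0.0233) = exp(-0.01492/0.0233)
f = exp(-0.6403) = 0.5271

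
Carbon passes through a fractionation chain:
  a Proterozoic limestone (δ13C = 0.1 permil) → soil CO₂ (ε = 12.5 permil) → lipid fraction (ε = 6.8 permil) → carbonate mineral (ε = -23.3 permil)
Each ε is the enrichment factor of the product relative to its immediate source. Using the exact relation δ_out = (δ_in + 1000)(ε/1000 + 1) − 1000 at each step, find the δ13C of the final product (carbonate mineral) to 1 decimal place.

step 1: δ = (0.10 + 1000)·(12.5/1000 + 1) − 1000 = 12.60 permil
step 2: δ = (12.60 + 1000)·(6.8/1000 + 1) − 1000 = 19.49 permil
step 3: δ = (19.49 + 1000)·(-23.3/1000 + 1) − 1000 = -4.27 permil

-4.3 permil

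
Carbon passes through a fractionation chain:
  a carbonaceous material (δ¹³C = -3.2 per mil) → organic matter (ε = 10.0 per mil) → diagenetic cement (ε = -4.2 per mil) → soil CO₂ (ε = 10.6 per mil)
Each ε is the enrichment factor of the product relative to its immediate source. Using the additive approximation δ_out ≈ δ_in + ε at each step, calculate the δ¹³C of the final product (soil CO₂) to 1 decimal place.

step 1: δ ≈ -3.2 + (10.0) = 6.8 per mil
step 2: δ ≈ 6.8 + (-4.2) = 2.6 per mil
step 3: δ ≈ 2.6 + (10.6) = 13.2 per mil

13.2 per mil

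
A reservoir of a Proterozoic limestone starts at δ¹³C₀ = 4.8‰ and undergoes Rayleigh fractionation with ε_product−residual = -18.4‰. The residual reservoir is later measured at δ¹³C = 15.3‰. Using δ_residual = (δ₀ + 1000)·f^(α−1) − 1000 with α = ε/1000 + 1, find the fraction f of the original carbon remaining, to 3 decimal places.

α − 1 = ε/1000 = -0.0184
(δ_res + 1000)/(δ₀ + 1000) = (15.3 + 1000)/(4.8 + 1000) = 1015.3/1004.8 = 1.010450
f = 1.010450^(1/-0.0184) = exp(ln(1.010450)/-0.0184) = exp(0.01040/-0.0184)
f = exp(-0.5650) = 0.5684

0.568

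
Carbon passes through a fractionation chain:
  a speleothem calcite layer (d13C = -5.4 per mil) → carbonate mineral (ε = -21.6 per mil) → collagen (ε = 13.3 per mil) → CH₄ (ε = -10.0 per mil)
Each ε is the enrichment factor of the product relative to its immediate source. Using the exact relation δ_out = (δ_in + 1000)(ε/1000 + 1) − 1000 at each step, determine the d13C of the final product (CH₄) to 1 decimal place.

-23.8 per mil

step 1: δ = (-5.40 + 1000)·(-21.6/1000 + 1) − 1000 = -26.88 per mil
step 2: δ = (-26.88 + 1000)·(13.3/1000 + 1) − 1000 = -13.94 per mil
step 3: δ = (-13.94 + 1000)·(-10.0/1000 + 1) − 1000 = -23.80 per mil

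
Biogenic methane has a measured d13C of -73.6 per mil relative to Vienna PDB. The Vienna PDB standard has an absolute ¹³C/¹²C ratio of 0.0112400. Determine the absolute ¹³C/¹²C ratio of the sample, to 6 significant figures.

0.0104127

R_sample = R_standard × (d13C/1000 + 1)
R_sample = 0.0112400 × (-73.6/1000 + 1) = 0.0112400 × 0.926400
R_sample = 0.0104127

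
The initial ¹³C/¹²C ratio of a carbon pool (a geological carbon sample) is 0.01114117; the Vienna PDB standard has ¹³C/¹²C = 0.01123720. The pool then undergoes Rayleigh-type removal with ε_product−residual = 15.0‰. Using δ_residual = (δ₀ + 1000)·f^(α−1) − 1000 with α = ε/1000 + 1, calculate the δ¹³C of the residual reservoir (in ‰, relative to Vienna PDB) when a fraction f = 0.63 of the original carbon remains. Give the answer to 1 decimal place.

δ₀ = (0.01114117/0.01123720 − 1)×1000 = (0.991454 − 1)×1000 = -8.546‰
α − 1 = ε/1000 = 0.0150
f^(α−1) = 0.63^(0.0150) = 0.993093
δ_res = (-8.546 + 1000) × 0.993093 − 1000 = 984.607 − 1000 = -15.39‰

-15.4‰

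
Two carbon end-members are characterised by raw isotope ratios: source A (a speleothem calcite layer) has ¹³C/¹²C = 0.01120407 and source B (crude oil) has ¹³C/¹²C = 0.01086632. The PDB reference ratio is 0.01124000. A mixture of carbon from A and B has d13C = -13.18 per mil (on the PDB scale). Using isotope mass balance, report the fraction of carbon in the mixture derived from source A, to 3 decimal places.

0.668

δ_A = (0.01120407/0.01124000 − 1)×1000 = (0.996803 − 1)×1000 = -3.197 per mil
δ_B = (0.01086632/0.01124000 − 1)×1000 = (0.966754 − 1)×1000 = -33.246 per mil
f_A = (δ_mix − δ_B)/(δ_A − δ_B) = (-13.18 − (-33.246))/(-3.197 − (-33.246))
f_A = 20.066 / 30.049 = 0.6678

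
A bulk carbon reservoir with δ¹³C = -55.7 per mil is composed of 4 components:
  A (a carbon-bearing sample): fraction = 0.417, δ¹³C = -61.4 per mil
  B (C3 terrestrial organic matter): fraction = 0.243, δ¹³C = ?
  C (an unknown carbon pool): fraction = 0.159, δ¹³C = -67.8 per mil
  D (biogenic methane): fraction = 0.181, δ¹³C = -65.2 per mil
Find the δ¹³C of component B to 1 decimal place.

Isotope mass balance: δ_bulk = Σ fᵢ·δᵢ.
-55.7 = 0.417×(-61.4) + 0.243×δ_B + 0.159×(-67.8) + 0.181×(-65.2)
0.243·δ_B = -55.7 − (-48.185) = -7.515
δ_B = -7.515 / 0.243 = -30.93 per mil

-30.9 per mil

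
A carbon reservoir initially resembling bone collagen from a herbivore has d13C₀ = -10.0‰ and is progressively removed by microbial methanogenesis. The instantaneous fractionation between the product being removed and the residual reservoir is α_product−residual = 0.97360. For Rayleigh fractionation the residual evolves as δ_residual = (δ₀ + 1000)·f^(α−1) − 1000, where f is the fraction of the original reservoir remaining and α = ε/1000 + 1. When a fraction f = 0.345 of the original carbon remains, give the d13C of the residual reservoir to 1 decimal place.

Rayleigh residual: δ_res = (δ₀ + 1000)·f^(α−1) − 1000
α − 1 = -0.02640
f^(α−1) = 0.345^(-0.02640) = 1.028494
δ_res = (-10.0 + 1000) × 1.028494 − 1000 = 1018.209 − 1000 = 18.21‰

18.2‰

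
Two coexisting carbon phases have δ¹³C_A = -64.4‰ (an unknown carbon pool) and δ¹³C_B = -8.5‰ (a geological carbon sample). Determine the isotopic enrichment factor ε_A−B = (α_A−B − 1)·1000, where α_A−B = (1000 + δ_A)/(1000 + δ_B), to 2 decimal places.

-56.38‰

α_A−B = (1000 + -64.4) / (1000 + -8.5) = 935.6 / 991.5 = 0.943621
ε_A−B = (0.943621 − 1) × 1000 = -56.379‰
(The approximation ε ≈ δ_A − δ_B would give -55.9‰.)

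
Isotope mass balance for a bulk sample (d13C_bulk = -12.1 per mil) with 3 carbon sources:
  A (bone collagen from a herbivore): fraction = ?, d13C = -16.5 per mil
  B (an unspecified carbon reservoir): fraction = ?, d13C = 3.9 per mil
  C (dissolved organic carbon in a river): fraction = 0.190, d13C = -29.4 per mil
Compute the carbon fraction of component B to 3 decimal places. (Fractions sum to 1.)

Let f_B and f_A be the unknown fractions; fractions sum to 1 so f_B + f_A = 0.810.
Mass balance: Σ fᵢ·δᵢ = δ_bulk ⇒ f_B·(3.9) + f_A·(-16.5) = -12.1 − (-5.586) = -6.514
Substitute f_A = 0.810 − f_B:
f_B·(3.9 − -16.5) = -6.514 − 0.810×(-16.5) = 6.851
f_B = 6.851 / 20.4 = 0.3358

0.336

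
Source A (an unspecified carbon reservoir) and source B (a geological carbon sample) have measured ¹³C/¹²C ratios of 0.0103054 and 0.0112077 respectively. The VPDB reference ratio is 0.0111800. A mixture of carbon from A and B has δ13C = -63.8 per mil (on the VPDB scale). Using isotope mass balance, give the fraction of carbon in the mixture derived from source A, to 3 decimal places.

0.821

δ_A = (0.0103054/0.0111800 − 1)×1000 = (0.921771 − 1)×1000 = -78.229 per mil
δ_B = (0.0112077/0.0111800 − 1)×1000 = (1.002478 − 1)×1000 = 2.478 per mil
f_A = (δ_mix − δ_B)/(δ_A − δ_B) = (-63.8 − (2.478))/(-78.229 − (2.478))
f_A = -66.278 / -80.707 = 0.8212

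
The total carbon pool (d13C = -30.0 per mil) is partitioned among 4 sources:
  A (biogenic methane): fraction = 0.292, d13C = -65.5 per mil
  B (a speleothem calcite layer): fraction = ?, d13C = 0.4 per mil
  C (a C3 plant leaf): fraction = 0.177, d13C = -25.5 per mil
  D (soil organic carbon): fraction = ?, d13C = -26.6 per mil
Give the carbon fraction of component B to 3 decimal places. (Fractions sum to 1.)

0.288

Let f_B and f_D be the unknown fractions; fractions sum to 1 so f_B + f_D = 0.531.
Mass balance: Σ fᵢ·δᵢ = δ_bulk ⇒ f_B·(0.4) + f_D·(-26.6) = -30.0 − (-23.639) = -6.361
Substitute f_D = 0.531 − f_B:
f_B·(0.4 − -26.6) = -6.361 − 0.531×(-26.6) = 7.764
f_B = 7.764 / 27.0 = 0.2876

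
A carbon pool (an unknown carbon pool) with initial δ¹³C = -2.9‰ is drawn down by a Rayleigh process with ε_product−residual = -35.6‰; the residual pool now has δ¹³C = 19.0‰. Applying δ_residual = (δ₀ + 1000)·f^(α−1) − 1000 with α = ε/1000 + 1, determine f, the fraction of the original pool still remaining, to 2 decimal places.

α − 1 = ε/1000 = -0.0356
(δ_res + 1000)/(δ₀ + 1000) = (19.0 + 1000)/(-2.9 + 1000) = 1019.0/997.1 = 1.021964
f = 1.021964^(1/-0.0356) = exp(ln(1.021964)/-0.0356) = exp(0.02173/-0.0356)
f = exp(-0.6103) = 0.5432

0.54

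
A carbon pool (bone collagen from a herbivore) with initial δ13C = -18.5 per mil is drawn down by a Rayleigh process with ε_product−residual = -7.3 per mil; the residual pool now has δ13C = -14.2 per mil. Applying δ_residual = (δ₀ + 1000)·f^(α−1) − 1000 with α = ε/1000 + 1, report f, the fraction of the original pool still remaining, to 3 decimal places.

0.549

α − 1 = ε/1000 = -0.0073
(δ_res + 1000)/(δ₀ + 1000) = (-14.2 + 1000)/(-18.5 + 1000) = 985.8/981.5 = 1.004381
f = 1.004381^(1/-0.0073) = exp(ln(1.004381)/-0.0073) = exp(0.00437/-0.0073)
f = exp(-0.5988) = 0.5495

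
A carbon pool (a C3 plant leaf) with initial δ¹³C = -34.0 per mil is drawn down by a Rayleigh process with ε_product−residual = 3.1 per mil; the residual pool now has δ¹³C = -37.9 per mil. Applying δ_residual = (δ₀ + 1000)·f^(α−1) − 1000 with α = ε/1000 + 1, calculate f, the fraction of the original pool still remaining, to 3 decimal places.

0.271

α − 1 = ε/1000 = 0.0031
(δ_res + 1000)/(δ₀ + 1000) = (-37.9 + 1000)/(-34.0 + 1000) = 962.1/966.0 = 0.995963
f = 0.995963^(1/0.0031) = exp(ln(0.995963)/0.0031) = exp(-0.00405/0.0031)
f = exp(-1.3050) = 0.2712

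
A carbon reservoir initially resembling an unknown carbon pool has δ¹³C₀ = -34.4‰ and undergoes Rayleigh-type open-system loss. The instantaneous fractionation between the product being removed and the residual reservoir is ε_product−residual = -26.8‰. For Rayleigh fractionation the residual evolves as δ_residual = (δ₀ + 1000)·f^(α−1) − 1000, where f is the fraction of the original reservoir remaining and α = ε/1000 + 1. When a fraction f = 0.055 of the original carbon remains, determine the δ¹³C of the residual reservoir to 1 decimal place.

Rayleigh residual: δ_res = (δ₀ + 1000)·f^(α−1) − 1000
α = ε/1000 + 1 = 0.97320, so α − 1 = -0.02680
f^(α−1) = 0.055^(-0.02680) = 1.080832
δ_res = (-34.4 + 1000) × 1.080832 − 1000 = 1043.652 − 1000 = 43.65‰

43.7‰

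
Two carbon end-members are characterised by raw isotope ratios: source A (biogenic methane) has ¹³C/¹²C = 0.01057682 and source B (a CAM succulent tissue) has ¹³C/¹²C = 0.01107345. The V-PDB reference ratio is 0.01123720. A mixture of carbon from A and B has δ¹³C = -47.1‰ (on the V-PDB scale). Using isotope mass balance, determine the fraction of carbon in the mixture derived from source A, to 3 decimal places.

0.736

δ_A = (0.01057682/0.01123720 − 1)×1000 = (0.941233 − 1)×1000 = -58.767‰
δ_B = (0.01107345/0.01123720 − 1)×1000 = (0.985428 − 1)×1000 = -14.572‰
f_A = (δ_mix − δ_B)/(δ_A − δ_B) = (-47.1 − (-14.572))/(-58.767 − (-14.572))
f_A = -32.528 / -44.195 = 0.7360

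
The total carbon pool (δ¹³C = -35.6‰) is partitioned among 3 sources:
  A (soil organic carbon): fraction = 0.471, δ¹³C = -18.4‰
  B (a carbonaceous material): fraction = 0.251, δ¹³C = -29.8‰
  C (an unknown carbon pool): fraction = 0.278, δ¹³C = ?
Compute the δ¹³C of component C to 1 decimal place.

-70.0‰

Isotope mass balance: δ_bulk = Σ fᵢ·δᵢ.
-35.6 = 0.471×(-18.4) + 0.251×(-29.8) + 0.278×δ_C
0.278·δ_C = -35.6 − (-16.146) = -19.454
δ_C = -19.454 / 0.278 = -69.98‰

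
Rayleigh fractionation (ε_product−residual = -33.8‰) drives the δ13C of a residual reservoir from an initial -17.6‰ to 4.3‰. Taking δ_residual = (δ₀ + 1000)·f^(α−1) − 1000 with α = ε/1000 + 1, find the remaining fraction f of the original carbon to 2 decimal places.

α − 1 = ε/1000 = -0.0338
(δ_res + 1000)/(δ₀ + 1000) = (4.3 + 1000)/(-17.6 + 1000) = 1004.3/982.4 = 1.022292
f = 1.022292^(1/-0.0338) = exp(ln(1.022292)/-0.0338) = exp(0.02205/-0.0338)
f = exp(-0.6523) = 0.5209

0.52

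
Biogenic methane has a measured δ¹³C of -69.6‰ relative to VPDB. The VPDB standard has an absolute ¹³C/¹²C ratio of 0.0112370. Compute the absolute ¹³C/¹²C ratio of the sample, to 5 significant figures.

R_sample = R_standard × (δ¹³C/1000 + 1)
R_sample = 0.0112370 × (-69.6/1000 + 1) = 0.0112370 × 0.930400
R_sample = 0.0104549

0.010455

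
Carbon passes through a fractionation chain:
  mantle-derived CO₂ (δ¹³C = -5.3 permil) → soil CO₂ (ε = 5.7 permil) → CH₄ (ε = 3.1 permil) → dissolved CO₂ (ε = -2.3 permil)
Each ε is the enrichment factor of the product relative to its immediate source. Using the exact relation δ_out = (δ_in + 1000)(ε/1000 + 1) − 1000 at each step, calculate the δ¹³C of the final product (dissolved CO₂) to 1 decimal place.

step 1: δ = (-5.30 + 1000)·(5.7/1000 + 1) − 1000 = 0.37 permil
step 2: δ = (0.37 + 1000)·(3.1/1000 + 1) − 1000 = 3.47 permil
step 3: δ = (3.47 + 1000)·(-2.3/1000 + 1) − 1000 = 1.16 permil

1.2 permil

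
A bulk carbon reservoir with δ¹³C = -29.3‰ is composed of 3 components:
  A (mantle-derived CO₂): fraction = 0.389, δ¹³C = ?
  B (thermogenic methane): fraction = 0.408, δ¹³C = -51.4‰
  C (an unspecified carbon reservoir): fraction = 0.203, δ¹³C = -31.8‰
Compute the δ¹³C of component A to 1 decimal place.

-4.8‰

Isotope mass balance: δ_bulk = Σ fᵢ·δᵢ.
-29.3 = 0.389×δ_A + 0.408×(-51.4) + 0.203×(-31.8)
0.389·δ_A = -29.3 − (-27.427) = -1.873
δ_A = -1.873 / 0.389 = -4.82‰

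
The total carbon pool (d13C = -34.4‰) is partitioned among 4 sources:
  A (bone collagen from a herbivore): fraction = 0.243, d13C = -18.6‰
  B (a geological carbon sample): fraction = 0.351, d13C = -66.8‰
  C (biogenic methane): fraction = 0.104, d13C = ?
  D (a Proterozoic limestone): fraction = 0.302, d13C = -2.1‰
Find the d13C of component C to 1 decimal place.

Isotope mass balance: δ_bulk = Σ fᵢ·δᵢ.
-34.4 = 0.243×(-18.6) + 0.351×(-66.8) + 0.104×δ_C + 0.302×(-2.1)
0.104·δ_C = -34.4 − (-28.601) = -5.799
δ_C = -5.799 / 0.104 = -55.76‰

-55.8‰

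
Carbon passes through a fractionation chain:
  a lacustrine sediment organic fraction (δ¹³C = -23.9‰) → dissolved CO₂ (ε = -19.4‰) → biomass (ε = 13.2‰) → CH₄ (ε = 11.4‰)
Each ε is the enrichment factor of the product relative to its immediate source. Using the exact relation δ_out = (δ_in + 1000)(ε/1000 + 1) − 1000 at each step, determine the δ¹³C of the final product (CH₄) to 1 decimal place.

-19.1‰

step 1: δ = (-23.90 + 1000)·(-19.4/1000 + 1) − 1000 = -42.84‰
step 2: δ = (-42.84 + 1000)·(13.2/1000 + 1) − 1000 = -30.20‰
step 3: δ = (-30.20 + 1000)·(11.4/1000 + 1) − 1000 = -19.15‰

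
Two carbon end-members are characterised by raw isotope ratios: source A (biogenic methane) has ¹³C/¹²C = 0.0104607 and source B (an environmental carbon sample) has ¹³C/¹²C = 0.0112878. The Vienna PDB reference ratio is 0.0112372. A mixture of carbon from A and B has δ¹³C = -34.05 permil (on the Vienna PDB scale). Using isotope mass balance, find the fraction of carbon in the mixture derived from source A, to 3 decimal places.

δ_A = (0.0104607/0.0112372 − 1)×1000 = (0.930899 − 1)×1000 = -69.101 permil
δ_B = (0.0112878/0.0112372 − 1)×1000 = (1.004503 − 1)×1000 = 4.503 permil
f_A = (δ_mix − δ_B)/(δ_A − δ_B) = (-34.05 − (4.503))/(-69.101 − (4.503))
f_A = -38.553 / -73.604 = 0.5238

0.524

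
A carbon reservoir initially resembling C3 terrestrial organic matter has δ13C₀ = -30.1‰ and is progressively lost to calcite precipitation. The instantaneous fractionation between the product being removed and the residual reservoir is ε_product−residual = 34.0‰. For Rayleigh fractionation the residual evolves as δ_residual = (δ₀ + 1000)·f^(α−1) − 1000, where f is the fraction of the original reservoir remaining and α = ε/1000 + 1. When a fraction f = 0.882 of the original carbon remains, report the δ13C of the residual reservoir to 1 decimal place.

-34.2‰

Rayleigh residual: δ_res = (δ₀ + 1000)·f^(α−1) − 1000
α = ε/1000 + 1 = 1.03400, so α − 1 = 0.03400
f^(α−1) = 0.882^(0.03400) = 0.995740
δ_res = (-30.1 + 1000) × 0.995740 − 1000 = 965.768 − 1000 = -34.23‰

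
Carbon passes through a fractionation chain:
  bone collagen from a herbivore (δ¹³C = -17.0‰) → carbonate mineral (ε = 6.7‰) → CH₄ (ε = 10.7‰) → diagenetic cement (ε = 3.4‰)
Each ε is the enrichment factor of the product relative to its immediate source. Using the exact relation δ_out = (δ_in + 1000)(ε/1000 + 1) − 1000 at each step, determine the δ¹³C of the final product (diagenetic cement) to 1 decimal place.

3.6‰

step 1: δ = (-17.00 + 1000)·(6.7/1000 + 1) − 1000 = -10.41‰
step 2: δ = (-10.41 + 1000)·(10.7/1000 + 1) − 1000 = 0.17‰
step 3: δ = (0.17 + 1000)·(3.4/1000 + 1) − 1000 = 3.58‰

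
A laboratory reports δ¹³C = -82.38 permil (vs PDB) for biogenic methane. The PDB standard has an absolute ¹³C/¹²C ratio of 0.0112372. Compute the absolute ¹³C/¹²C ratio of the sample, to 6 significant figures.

R_sample = R_standard × (δ¹³C/1000 + 1)
R_sample = 0.0112372 × (-82.38/1000 + 1) = 0.0112372 × 0.917620
R_sample = 0.0103115

0.0103115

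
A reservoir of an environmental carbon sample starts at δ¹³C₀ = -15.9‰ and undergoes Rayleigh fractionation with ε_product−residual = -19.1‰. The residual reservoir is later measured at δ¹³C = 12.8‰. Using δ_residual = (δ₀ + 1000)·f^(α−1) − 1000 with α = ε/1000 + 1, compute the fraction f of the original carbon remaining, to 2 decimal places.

α − 1 = ε/1000 = -0.0191
(δ_res + 1000)/(δ₀ + 1000) = (12.8 + 1000)/(-15.9 + 1000) = 1012.8/984.1 = 1.029164
f = 1.029164^(1/-0.0191) = exp(ln(1.029164)/-0.0191) = exp(0.02875/-0.0191)
f = exp(-1.5051) = 0.2220

0.22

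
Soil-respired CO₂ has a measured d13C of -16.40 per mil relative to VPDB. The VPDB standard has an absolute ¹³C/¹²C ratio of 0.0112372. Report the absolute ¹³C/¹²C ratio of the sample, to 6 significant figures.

R_sample = R_standard × (d13C/1000 + 1)
R_sample = 0.0112372 × (-16.40/1000 + 1) = 0.0112372 × 0.983600
R_sample = 0.0110529

0.0110529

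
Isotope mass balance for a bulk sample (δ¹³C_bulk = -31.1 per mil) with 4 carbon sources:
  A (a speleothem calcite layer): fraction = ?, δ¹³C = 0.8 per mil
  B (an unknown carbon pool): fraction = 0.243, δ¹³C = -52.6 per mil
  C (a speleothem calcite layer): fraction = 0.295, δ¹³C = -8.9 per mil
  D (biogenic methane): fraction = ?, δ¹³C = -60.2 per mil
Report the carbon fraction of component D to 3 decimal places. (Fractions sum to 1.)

0.263

Let f_D and f_A be the unknown fractions; fractions sum to 1 so f_D + f_A = 0.462.
Mass balance: Σ fᵢ·δᵢ = δ_bulk ⇒ f_D·(-60.2) + f_A·(0.8) = -31.1 − (-15.407) = -15.693
Substitute f_A = 0.462 − f_D:
f_D·(-60.2 − 0.8) = -15.693 − 0.462×(0.8) = -16.062
f_D = -16.062 / -61.0 = 0.2633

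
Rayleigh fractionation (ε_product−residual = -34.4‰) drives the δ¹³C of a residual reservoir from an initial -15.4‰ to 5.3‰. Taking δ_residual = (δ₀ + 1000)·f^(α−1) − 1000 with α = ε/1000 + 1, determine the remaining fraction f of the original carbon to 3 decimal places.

0.546

α − 1 = ε/1000 = -0.0344
(δ_res + 1000)/(δ₀ + 1000) = (5.3 + 1000)/(-15.4 + 1000) = 1005.3/984.6 = 1.021024
f = 1.021024^(1/-0.0344) = exp(ln(1.021024)/-0.0344) = exp(0.02081/-0.0344)
f = exp(-0.6048) = 0.5462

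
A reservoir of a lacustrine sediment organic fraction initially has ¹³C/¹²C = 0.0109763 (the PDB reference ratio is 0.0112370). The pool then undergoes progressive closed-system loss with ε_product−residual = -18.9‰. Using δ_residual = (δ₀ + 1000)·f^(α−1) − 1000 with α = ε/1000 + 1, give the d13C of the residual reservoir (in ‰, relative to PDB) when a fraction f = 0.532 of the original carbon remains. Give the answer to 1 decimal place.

δ₀ = (0.0109763/0.0112370 − 1)×1000 = (0.976800 − 1)×1000 = -23.200‰
α − 1 = ε/1000 = -0.0189
f^(α−1) = 0.532^(-0.0189) = 1.011999
δ_res = (-23.200 + 1000) × 1.011999 − 1000 = 988.521 − 1000 = -11.48‰

-11.5‰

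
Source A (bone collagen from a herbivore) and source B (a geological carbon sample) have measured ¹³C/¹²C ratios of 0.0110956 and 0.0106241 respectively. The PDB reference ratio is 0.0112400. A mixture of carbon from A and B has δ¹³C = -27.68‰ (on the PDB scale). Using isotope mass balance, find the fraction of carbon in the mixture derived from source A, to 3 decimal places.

0.646

δ_A = (0.0110956/0.0112400 − 1)×1000 = (0.987153 − 1)×1000 = -12.847‰
δ_B = (0.0106241/0.0112400 − 1)×1000 = (0.945205 − 1)×1000 = -54.795‰
f_A = (δ_mix − δ_B)/(δ_A − δ_B) = (-27.68 − (-54.795))/(-12.847 − (-54.795))
f_A = 27.115 / 41.948 = 0.6464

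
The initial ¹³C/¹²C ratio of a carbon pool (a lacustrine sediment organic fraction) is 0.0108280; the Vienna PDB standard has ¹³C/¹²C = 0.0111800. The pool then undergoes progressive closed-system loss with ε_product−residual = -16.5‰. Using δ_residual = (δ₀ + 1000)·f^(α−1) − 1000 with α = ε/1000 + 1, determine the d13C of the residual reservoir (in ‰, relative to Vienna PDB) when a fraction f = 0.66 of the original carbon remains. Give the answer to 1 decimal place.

δ₀ = (0.0108280/0.0111800 − 1)×1000 = (0.968515 − 1)×1000 = -31.485‰
α − 1 = ε/1000 = -0.0165
f^(α−1) = 0.66^(-0.0165) = 1.006880
δ_res = (-31.485 + 1000) × 1.006880 − 1000 = 975.178 − 1000 = -24.82‰

-24.8‰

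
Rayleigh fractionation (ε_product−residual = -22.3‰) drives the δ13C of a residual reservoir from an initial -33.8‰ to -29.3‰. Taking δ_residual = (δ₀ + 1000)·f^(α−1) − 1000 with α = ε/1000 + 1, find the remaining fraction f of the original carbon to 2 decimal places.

α − 1 = ε/1000 = -0.0223
(δ_res + 1000)/(δ₀ + 1000) = (-29.3 + 1000)/(-33.8 + 1000) = 970.7/966.2 = 1.004657
f = 1.004657^(1/-0.0223) = exp(ln(1.004657)/-0.0223) = exp(0.00465/-0.0223)
f = exp(-0.2084) = 0.8119

0.81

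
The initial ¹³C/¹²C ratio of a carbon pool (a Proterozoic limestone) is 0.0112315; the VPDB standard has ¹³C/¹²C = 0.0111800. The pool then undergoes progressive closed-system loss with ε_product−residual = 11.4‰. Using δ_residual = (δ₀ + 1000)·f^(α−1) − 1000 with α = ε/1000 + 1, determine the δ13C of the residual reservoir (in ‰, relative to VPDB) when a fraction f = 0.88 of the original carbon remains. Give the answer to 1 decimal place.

δ₀ = (0.0112315/0.0111800 − 1)×1000 = (1.004606 − 1)×1000 = 4.606‰
α − 1 = ε/1000 = 0.0114
f^(α−1) = 0.88^(0.0114) = 0.998544
δ_res = (4.606 + 1000) × 0.998544 − 1000 = 1003.143 − 1000 = 3.14‰

3.1‰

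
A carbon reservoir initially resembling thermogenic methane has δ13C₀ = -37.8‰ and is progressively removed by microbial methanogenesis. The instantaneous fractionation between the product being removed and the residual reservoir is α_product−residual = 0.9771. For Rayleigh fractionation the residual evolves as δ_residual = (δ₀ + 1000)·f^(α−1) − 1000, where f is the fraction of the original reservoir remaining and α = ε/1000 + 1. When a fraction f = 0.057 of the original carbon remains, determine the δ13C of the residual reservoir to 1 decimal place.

Rayleigh residual: δ_res = (δ₀ + 1000)·f^(α−1) − 1000
α − 1 = -0.02290
f^(α−1) = 0.057^(-0.02290) = 1.067801
δ_res = (-37.8 + 1000) × 1.067801 − 1000 = 1027.438 − 1000 = 27.44‰

27.4‰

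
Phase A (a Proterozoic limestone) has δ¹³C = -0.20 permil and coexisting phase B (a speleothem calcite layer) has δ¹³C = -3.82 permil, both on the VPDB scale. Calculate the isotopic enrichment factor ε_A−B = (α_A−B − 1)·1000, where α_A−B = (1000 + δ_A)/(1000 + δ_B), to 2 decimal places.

α_A−B = (1000 + -0.20) / (1000 + -3.82) = 999.80 / 996.18 = 1.003634
ε_A−B = (1.003634 − 1) × 1000 = 3.634 permil
(The approximation ε ≈ δ_A − δ_B would give 3.62 permil.)

3.63 permil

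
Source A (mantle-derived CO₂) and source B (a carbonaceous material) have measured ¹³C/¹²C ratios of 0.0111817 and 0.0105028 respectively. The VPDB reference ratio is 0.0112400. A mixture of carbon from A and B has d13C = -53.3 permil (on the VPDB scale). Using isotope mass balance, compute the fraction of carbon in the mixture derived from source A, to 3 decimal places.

δ_A = (0.0111817/0.0112400 − 1)×1000 = (0.994813 − 1)×1000 = -5.187 permil
δ_B = (0.0105028/0.0112400 − 1)×1000 = (0.934413 − 1)×1000 = -65.587 permil
f_A = (δ_mix − δ_B)/(δ_A − δ_B) = (-53.3 − (-65.587))/(-5.187 − (-65.587))
f_A = 12.287 / 60.400 = 0.2034

0.203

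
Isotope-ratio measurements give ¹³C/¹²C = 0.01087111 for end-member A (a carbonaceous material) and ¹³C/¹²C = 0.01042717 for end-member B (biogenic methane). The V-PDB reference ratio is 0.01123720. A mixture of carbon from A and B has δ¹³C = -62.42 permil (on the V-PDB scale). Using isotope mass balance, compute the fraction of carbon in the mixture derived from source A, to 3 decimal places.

δ_A = (0.01087111/0.01123720 − 1)×1000 = (0.967422 − 1)×1000 = -32.578 permil
δ_B = (0.01042717/0.01123720 − 1)×1000 = (0.927915 − 1)×1000 = -72.085 permil
f_A = (δ_mix − δ_B)/(δ_A − δ_B) = (-62.42 − (-72.085))/(-32.578 − (-72.085))
f_A = 9.665 / 39.506 = 0.2446

0.245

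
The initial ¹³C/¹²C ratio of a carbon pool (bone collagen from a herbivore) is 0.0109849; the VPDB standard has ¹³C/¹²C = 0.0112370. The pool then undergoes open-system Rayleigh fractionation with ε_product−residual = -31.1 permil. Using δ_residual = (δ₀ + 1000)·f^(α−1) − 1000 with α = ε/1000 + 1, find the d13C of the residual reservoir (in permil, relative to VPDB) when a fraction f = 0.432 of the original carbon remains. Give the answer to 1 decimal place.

3.4 permil

δ₀ = (0.0109849/0.0112370 − 1)×1000 = (0.977565 − 1)×1000 = -22.435 permil
α − 1 = ε/1000 = -0.0311
f^(α−1) = 0.432^(-0.0311) = 1.026447
δ_res = (-22.435 + 1000) × 1.026447 − 1000 = 1003.419 − 1000 = 3.42 permil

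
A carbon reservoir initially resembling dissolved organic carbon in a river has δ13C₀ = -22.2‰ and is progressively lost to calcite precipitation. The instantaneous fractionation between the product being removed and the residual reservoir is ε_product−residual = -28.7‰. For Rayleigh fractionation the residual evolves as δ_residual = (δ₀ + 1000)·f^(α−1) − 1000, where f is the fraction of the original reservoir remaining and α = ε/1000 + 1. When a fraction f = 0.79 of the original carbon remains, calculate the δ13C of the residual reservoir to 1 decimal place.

-15.6‰

Rayleigh residual: δ_res = (δ₀ + 1000)·f^(α−1) − 1000
α = ε/1000 + 1 = 0.97130, so α − 1 = -0.02870
f^(α−1) = 0.79^(-0.02870) = 1.006788
δ_res = (-22.2 + 1000) × 1.006788 − 1000 = 984.437 − 1000 = -15.56‰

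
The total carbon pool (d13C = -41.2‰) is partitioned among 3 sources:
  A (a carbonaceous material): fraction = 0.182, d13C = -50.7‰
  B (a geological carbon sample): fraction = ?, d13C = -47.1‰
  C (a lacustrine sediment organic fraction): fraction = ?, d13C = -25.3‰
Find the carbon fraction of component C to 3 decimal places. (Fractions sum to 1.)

0.301

Let f_C and f_B be the unknown fractions; fractions sum to 1 so f_C + f_B = 0.818.
Mass balance: Σ fᵢ·δᵢ = δ_bulk ⇒ f_C·(-25.3) + f_B·(-47.1) = -41.2 − (-9.227) = -31.973
Substitute f_B = 0.818 − f_C:
f_C·(-25.3 − -47.1) = -31.973 − 0.818×(-47.1) = 6.555
f_C = 6.555 / 21.8 = 0.3007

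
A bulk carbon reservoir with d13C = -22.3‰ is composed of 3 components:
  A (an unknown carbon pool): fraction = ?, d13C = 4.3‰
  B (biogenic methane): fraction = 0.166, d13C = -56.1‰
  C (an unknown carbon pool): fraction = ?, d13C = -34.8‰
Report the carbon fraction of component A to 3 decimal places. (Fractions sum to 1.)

Let f_A and f_C be the unknown fractions; fractions sum to 1 so f_A + f_C = 0.834.
Mass balance: Σ fᵢ·δᵢ = δ_bulk ⇒ f_A·(4.3) + f_C·(-34.8) = -22.3 − (-9.313) = -12.987
Substitute f_C = 0.834 − f_A:
f_A·(4.3 − -34.8) = -12.987 − 0.834×(-34.8) = 16.036
f_A = 16.036 / 39.1 = 0.4101

0.410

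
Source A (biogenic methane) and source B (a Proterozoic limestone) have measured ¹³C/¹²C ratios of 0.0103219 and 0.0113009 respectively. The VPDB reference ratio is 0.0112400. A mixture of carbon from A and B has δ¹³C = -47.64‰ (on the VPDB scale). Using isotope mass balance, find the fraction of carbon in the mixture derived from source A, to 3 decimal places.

δ_A = (0.0103219/0.0112400 − 1)×1000 = (0.918319 − 1)×1000 = -81.681‰
δ_B = (0.0113009/0.0112400 − 1)×1000 = (1.005418 − 1)×1000 = 5.418‰
f_A = (δ_mix − δ_B)/(δ_A − δ_B) = (-47.64 − (5.418))/(-81.681 − (5.418))
f_A = -53.058 / -87.100 = 0.6092

0.609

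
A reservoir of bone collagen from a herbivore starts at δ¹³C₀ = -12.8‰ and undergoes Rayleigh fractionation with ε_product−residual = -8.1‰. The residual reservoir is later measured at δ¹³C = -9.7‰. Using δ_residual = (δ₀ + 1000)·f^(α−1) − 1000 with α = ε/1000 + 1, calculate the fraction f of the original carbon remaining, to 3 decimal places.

α − 1 = ε/1000 = -0.0081
(δ_res + 1000)/(δ₀ + 1000) = (-9.7 + 1000)/(-12.8 + 1000) = 990.3/987.2 = 1.003140
f = 1.003140^(1/-0.0081) = exp(ln(1.003140)/-0.0081) = exp(0.00314/-0.0081)
f = exp(-0.3871) = 0.6790

0.679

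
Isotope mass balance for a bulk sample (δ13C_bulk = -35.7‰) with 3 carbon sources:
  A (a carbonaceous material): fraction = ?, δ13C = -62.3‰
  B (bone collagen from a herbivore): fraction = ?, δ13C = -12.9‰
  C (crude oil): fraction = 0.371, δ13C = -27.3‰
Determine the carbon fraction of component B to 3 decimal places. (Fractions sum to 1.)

Let f_B and f_A be the unknown fractions; fractions sum to 1 so f_B + f_A = 0.629.
Mass balance: Σ fᵢ·δᵢ = δ_bulk ⇒ f_B·(-12.9) + f_A·(-62.3) = -35.7 − (-10.128) = -25.572
Substitute f_A = 0.629 − f_B:
f_B·(-12.9 − -62.3) = -25.572 − 0.629×(-62.3) = 13.615
f_B = 13.615 / 49.4 = 0.2756

0.276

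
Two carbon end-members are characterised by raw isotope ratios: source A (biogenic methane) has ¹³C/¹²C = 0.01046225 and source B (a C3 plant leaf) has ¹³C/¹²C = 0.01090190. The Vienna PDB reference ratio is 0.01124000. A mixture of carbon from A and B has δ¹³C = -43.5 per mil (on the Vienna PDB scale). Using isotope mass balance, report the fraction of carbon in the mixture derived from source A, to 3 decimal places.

0.343

δ_A = (0.01046225/0.01124000 − 1)×1000 = (0.930805 − 1)×1000 = -69.195 per mil
δ_B = (0.01090190/0.01124000 − 1)×1000 = (0.969920 − 1)×1000 = -30.080 per mil
f_A = (δ_mix − δ_B)/(δ_A − δ_B) = (-43.5 − (-30.080))/(-69.195 − (-30.080))
f_A = -13.420 / -39.115 = 0.3431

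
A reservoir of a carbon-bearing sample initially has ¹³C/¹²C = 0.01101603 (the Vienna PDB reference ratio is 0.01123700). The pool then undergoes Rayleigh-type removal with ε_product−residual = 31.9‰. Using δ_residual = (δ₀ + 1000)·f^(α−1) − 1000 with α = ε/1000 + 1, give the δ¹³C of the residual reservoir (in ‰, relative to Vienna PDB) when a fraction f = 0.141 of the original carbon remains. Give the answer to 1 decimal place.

-79.1‰

δ₀ = (0.01101603/0.01123700 − 1)×1000 = (0.980335 − 1)×1000 = -19.665‰
α − 1 = ε/1000 = 0.0319
f^(α−1) = 0.141^(0.0319) = 0.939421
δ_res = (-19.665 + 1000) × 0.939421 − 1000 = 920.947 − 1000 = -79.05‰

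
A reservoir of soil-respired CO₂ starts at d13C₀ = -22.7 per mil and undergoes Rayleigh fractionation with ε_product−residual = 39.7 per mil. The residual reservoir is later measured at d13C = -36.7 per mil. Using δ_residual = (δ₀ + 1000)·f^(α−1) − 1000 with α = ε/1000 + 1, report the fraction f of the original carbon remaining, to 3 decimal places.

0.695

α − 1 = ε/1000 = 0.0397
(δ_res + 1000)/(δ₀ + 1000) = (-36.7 + 1000)/(-22.7 + 1000) = 963.3/977.3 = 0.985675
f = 0.985675^(1/0.0397) = exp(ln(0.985675)/0.0397) = exp(-0.01443/0.0397)
f = exp(-0.3634) = 0.6953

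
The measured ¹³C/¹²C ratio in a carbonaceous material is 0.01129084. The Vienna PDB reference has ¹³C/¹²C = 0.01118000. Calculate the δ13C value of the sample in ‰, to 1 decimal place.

9.9‰

δ13C = (R_sample / R_standard − 1) × 1000
R_sample / R_standard = 0.01129084 / 0.01118000 = 1.009914
δ13C = (1.009914 − 1) × 1000 = 9.91‰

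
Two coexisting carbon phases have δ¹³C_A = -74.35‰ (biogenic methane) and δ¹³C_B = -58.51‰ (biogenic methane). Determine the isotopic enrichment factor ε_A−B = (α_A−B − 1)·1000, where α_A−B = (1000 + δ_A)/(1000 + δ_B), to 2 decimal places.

-16.82‰

α_A−B = (1000 + -74.35) / (1000 + -58.51) = 925.65 / 941.49 = 0.983176
ε_A−B = (0.983176 − 1) × 1000 = -16.824‰
(The approximation ε ≈ δ_A − δ_B would give -15.84‰.)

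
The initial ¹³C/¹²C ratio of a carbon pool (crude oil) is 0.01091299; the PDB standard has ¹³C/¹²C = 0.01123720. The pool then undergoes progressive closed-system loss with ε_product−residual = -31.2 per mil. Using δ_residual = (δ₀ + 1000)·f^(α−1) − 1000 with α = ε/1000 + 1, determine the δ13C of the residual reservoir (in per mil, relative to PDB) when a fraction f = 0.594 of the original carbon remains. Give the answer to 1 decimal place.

δ₀ = (0.01091299/0.01123720 − 1)×1000 = (0.971149 − 1)×1000 = -28.851 per mil
α − 1 = ε/1000 = -0.0312
f^(α−1) = 0.594^(-0.0312) = 1.016384
δ_res = (-28.851 + 1000) × 1.016384 − 1000 = 987.060 − 1000 = -12.94 per mil

-12.9 per mil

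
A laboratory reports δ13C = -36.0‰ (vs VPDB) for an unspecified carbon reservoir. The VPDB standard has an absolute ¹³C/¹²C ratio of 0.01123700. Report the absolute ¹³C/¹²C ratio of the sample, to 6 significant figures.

0.0108325

R_sample = R_standard × (δ13C/1000 + 1)
R_sample = 0.01123700 × (-36.0/1000 + 1) = 0.01123700 × 0.964000
R_sample = 0.0108325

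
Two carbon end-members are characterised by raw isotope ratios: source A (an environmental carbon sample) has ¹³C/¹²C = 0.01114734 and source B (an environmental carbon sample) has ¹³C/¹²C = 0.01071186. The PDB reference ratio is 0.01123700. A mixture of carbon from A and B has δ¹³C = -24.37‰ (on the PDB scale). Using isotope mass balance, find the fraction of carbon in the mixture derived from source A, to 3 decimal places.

0.577

δ_A = (0.01114734/0.01123700 − 1)×1000 = (0.992021 − 1)×1000 = -7.979‰
δ_B = (0.01071186/0.01123700 − 1)×1000 = (0.953267 − 1)×1000 = -46.733‰
f_A = (δ_mix − δ_B)/(δ_A − δ_B) = (-24.37 − (-46.733))/(-7.979 − (-46.733))
f_A = 22.363 / 38.754 = 0.5771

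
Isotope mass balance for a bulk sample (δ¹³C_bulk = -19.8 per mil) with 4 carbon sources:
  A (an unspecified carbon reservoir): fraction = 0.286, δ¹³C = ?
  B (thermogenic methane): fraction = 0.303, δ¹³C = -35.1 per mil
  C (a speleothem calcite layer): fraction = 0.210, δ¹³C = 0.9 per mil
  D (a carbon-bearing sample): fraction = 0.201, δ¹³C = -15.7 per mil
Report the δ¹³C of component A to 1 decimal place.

-21.7 per mil

Isotope mass balance: δ_bulk = Σ fᵢ·δᵢ.
-19.8 = 0.286×δ_A + 0.303×(-35.1) + 0.210×(0.9) + 0.201×(-15.7)
0.286·δ_A = -19.8 − (-13.602) = -6.198
δ_A = -6.198 / 0.286 = -21.67 per mil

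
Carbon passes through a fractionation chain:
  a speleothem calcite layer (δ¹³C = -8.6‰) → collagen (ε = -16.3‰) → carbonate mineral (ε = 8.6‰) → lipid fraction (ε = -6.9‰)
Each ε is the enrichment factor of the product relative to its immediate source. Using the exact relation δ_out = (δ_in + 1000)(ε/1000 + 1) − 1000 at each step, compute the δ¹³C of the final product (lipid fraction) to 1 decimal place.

-23.2‰

step 1: δ = (-8.60 + 1000)·(-16.3/1000 + 1) − 1000 = -24.76‰
step 2: δ = (-24.76 + 1000)·(8.6/1000 + 1) − 1000 = -16.37‰
step 3: δ = (-16.37 + 1000)·(-6.9/1000 + 1) − 1000 = -23.16‰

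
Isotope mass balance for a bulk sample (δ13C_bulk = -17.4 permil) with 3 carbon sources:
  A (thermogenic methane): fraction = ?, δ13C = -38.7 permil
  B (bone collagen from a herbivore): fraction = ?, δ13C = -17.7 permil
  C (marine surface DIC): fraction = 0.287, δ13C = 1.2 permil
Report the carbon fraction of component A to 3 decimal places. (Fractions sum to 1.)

0.244

Let f_A and f_B be the unknown fractions; fractions sum to 1 so f_A + f_B = 0.713.
Mass balance: Σ fᵢ·δᵢ = δ_bulk ⇒ f_A·(-38.7) + f_B·(-17.7) = -17.4 − (0.344) = -17.744
Substitute f_B = 0.713 − f_A:
f_A·(-38.7 − -17.7) = -17.744 − 0.713×(-17.7) = -5.124
f_A = -5.124 / -21.0 = 0.2440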